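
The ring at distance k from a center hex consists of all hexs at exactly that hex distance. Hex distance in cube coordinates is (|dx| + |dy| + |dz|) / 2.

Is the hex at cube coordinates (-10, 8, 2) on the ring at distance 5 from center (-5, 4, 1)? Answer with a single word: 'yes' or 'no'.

|px - cx| = |-10 - (-5)| = 5
|py - cy| = |8 - 4| = 4
|pz - cz| = |2 - 1| = 1
distance = (5+4+1)/2 = 10/2 = 5
radius = 5; distance == radius -> yes

Answer: yes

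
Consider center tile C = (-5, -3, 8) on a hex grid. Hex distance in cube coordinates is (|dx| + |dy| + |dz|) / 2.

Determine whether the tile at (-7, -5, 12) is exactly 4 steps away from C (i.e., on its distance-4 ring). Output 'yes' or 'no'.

Answer: yes

Derivation:
|px - cx| = |-7 - (-5)| = 2
|py - cy| = |-5 - (-3)| = 2
|pz - cz| = |12 - 8| = 4
distance = (2+2+4)/2 = 8/2 = 4
radius = 4; distance == radius -> yes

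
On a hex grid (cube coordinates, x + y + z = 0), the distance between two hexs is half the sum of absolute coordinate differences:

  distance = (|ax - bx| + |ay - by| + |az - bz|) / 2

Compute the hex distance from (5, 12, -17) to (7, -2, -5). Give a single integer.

|ax - bx| = |5 - 7| = 2
|ay - by| = |12 - (-2)| = 14
|az - bz| = |-17 - (-5)| = 12
distance = (2 + 14 + 12) / 2 = 28 / 2 = 14

Answer: 14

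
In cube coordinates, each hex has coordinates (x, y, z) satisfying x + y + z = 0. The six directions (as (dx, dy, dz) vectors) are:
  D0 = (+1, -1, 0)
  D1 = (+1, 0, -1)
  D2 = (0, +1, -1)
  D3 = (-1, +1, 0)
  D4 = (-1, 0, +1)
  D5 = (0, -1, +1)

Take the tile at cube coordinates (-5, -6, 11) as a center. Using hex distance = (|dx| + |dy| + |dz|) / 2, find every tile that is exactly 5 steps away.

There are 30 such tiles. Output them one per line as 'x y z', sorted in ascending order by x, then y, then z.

Walk ring at distance 5 from (-5, -6, 11):
Start at center + D4*5 = (-10, -6, 16)
  hex 0: (-10, -6, 16)
  hex 1: (-9, -7, 16)
  hex 2: (-8, -8, 16)
  hex 3: (-7, -9, 16)
  hex 4: (-6, -10, 16)
  hex 5: (-5, -11, 16)
  hex 6: (-4, -11, 15)
  hex 7: (-3, -11, 14)
  hex 8: (-2, -11, 13)
  hex 9: (-1, -11, 12)
  hex 10: (0, -11, 11)
  hex 11: (0, -10, 10)
  hex 12: (0, -9, 9)
  hex 13: (0, -8, 8)
  hex 14: (0, -7, 7)
  hex 15: (0, -6, 6)
  hex 16: (-1, -5, 6)
  hex 17: (-2, -4, 6)
  hex 18: (-3, -3, 6)
  hex 19: (-4, -2, 6)
  hex 20: (-5, -1, 6)
  hex 21: (-6, -1, 7)
  hex 22: (-7, -1, 8)
  hex 23: (-8, -1, 9)
  hex 24: (-9, -1, 10)
  hex 25: (-10, -1, 11)
  hex 26: (-10, -2, 12)
  hex 27: (-10, -3, 13)
  hex 28: (-10, -4, 14)
  hex 29: (-10, -5, 15)
Sorted: 30 hexes.

Answer: -10 -6 16
-10 -5 15
-10 -4 14
-10 -3 13
-10 -2 12
-10 -1 11
-9 -7 16
-9 -1 10
-8 -8 16
-8 -1 9
-7 -9 16
-7 -1 8
-6 -10 16
-6 -1 7
-5 -11 16
-5 -1 6
-4 -11 15
-4 -2 6
-3 -11 14
-3 -3 6
-2 -11 13
-2 -4 6
-1 -11 12
-1 -5 6
0 -11 11
0 -10 10
0 -9 9
0 -8 8
0 -7 7
0 -6 6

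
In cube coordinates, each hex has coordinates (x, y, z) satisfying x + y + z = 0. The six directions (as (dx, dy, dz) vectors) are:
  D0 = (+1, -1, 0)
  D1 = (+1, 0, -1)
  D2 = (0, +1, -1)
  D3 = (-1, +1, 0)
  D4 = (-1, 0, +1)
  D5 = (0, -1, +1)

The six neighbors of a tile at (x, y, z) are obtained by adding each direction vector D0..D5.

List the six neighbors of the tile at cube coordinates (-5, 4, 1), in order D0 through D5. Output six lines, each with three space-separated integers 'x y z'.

Answer: -4 3 1
-4 4 0
-5 5 0
-6 5 1
-6 4 2
-5 3 2

Derivation:
Center: (-5, 4, 1). Add each direction:
  D0: (-5, 4, 1) + (1, -1, 0) = (-4, 3, 1)
  D1: (-5, 4, 1) + (1, 0, -1) = (-4, 4, 0)
  D2: (-5, 4, 1) + (0, 1, -1) = (-5, 5, 0)
  D3: (-5, 4, 1) + (-1, 1, 0) = (-6, 5, 1)
  D4: (-5, 4, 1) + (-1, 0, 1) = (-6, 4, 2)
  D5: (-5, 4, 1) + (0, -1, 1) = (-5, 3, 2)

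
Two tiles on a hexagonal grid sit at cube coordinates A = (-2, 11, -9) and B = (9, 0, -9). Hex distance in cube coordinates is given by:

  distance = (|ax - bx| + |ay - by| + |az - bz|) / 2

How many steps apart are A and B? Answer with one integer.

|ax - bx| = |-2 - 9| = 11
|ay - by| = |11 - 0| = 11
|az - bz| = |-9 - (-9)| = 0
distance = (11 + 11 + 0) / 2 = 22 / 2 = 11

Answer: 11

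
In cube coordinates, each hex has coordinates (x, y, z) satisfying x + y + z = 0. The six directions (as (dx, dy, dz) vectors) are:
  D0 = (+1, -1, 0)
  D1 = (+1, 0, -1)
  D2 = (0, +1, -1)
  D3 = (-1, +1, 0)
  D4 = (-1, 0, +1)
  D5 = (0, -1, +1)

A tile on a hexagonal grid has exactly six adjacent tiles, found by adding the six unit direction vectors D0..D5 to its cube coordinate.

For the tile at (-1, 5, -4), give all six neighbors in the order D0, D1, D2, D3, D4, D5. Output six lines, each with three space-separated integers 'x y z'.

Center: (-1, 5, -4). Add each direction:
  D0: (-1, 5, -4) + (1, -1, 0) = (0, 4, -4)
  D1: (-1, 5, -4) + (1, 0, -1) = (0, 5, -5)
  D2: (-1, 5, -4) + (0, 1, -1) = (-1, 6, -5)
  D3: (-1, 5, -4) + (-1, 1, 0) = (-2, 6, -4)
  D4: (-1, 5, -4) + (-1, 0, 1) = (-2, 5, -3)
  D5: (-1, 5, -4) + (0, -1, 1) = (-1, 4, -3)

Answer: 0 4 -4
0 5 -5
-1 6 -5
-2 6 -4
-2 5 -3
-1 4 -3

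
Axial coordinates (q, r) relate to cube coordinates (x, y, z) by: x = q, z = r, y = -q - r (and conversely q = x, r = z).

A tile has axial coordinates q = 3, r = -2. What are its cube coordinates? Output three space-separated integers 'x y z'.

x = q = 3
z = r = -2
y = -x - z = -(3) - (-2) = -1

Answer: 3 -1 -2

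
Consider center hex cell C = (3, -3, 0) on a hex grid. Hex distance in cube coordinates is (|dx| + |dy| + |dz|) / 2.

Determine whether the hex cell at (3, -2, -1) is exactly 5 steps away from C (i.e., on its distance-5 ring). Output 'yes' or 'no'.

|px - cx| = |3 - 3| = 0
|py - cy| = |-2 - (-3)| = 1
|pz - cz| = |-1 - 0| = 1
distance = (0+1+1)/2 = 2/2 = 1
radius = 5; distance != radius -> no

Answer: no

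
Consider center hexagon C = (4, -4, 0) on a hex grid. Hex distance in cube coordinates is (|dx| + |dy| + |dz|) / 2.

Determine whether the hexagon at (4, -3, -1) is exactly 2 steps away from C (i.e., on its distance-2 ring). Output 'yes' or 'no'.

|px - cx| = |4 - 4| = 0
|py - cy| = |-3 - (-4)| = 1
|pz - cz| = |-1 - 0| = 1
distance = (0+1+1)/2 = 2/2 = 1
radius = 2; distance != radius -> no

Answer: no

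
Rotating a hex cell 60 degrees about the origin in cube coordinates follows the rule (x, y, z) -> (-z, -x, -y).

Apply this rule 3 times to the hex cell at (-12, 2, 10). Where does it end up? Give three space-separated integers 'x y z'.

Answer: 12 -2 -10

Derivation:
Start: (-12, 2, 10)
Step 1: (-12, 2, 10) -> (-(10), -(-12), -(2)) = (-10, 12, -2)
Step 2: (-10, 12, -2) -> (-(-2), -(-10), -(12)) = (2, 10, -12)
Step 3: (2, 10, -12) -> (-(-12), -(2), -(10)) = (12, -2, -10)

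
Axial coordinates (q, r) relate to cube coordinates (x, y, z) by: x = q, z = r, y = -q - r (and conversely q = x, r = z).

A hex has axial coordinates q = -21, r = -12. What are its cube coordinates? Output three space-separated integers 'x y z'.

x = q = -21
z = r = -12
y = -x - z = -(-21) - (-12) = 33

Answer: -21 33 -12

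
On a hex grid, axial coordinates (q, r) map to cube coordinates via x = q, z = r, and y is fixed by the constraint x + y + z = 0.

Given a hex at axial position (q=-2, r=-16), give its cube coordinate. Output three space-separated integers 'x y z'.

Answer: -2 18 -16

Derivation:
x = q = -2
z = r = -16
y = -x - z = -(-2) - (-16) = 18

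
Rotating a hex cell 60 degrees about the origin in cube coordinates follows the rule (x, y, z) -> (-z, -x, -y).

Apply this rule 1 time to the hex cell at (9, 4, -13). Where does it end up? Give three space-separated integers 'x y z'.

Start: (9, 4, -13)
Step 1: (9, 4, -13) -> (-(-13), -(9), -(4)) = (13, -9, -4)

Answer: 13 -9 -4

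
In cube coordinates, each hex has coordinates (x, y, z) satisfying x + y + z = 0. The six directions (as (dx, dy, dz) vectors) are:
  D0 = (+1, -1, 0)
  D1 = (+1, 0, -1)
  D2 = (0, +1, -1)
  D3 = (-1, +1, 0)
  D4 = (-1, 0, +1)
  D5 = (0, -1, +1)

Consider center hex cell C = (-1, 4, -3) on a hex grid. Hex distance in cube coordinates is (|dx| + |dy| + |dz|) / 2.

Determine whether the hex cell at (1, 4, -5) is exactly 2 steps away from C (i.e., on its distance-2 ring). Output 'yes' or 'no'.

Answer: yes

Derivation:
|px - cx| = |1 - (-1)| = 2
|py - cy| = |4 - 4| = 0
|pz - cz| = |-5 - (-3)| = 2
distance = (2+0+2)/2 = 4/2 = 2
radius = 2; distance == radius -> yes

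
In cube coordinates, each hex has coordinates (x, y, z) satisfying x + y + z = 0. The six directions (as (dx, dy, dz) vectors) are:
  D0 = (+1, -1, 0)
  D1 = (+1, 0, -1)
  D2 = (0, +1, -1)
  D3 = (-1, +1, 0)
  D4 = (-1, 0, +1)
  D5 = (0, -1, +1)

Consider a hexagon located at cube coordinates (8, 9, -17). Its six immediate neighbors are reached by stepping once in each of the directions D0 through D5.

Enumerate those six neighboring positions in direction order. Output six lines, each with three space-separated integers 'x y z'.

Answer: 9 8 -17
9 9 -18
8 10 -18
7 10 -17
7 9 -16
8 8 -16

Derivation:
Center: (8, 9, -17). Add each direction:
  D0: (8, 9, -17) + (1, -1, 0) = (9, 8, -17)
  D1: (8, 9, -17) + (1, 0, -1) = (9, 9, -18)
  D2: (8, 9, -17) + (0, 1, -1) = (8, 10, -18)
  D3: (8, 9, -17) + (-1, 1, 0) = (7, 10, -17)
  D4: (8, 9, -17) + (-1, 0, 1) = (7, 9, -16)
  D5: (8, 9, -17) + (0, -1, 1) = (8, 8, -16)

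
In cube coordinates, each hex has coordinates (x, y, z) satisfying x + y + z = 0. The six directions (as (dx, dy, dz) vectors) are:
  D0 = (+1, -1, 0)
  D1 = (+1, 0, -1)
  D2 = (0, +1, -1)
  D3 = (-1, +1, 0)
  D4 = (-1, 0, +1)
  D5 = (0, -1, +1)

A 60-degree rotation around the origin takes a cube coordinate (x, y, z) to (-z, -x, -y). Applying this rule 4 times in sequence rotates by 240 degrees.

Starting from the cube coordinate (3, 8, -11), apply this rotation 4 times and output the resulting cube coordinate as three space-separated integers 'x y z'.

Answer: -11 3 8

Derivation:
Start: (3, 8, -11)
Step 1: (3, 8, -11) -> (-(-11), -(3), -(8)) = (11, -3, -8)
Step 2: (11, -3, -8) -> (-(-8), -(11), -(-3)) = (8, -11, 3)
Step 3: (8, -11, 3) -> (-(3), -(8), -(-11)) = (-3, -8, 11)
Step 4: (-3, -8, 11) -> (-(11), -(-3), -(-8)) = (-11, 3, 8)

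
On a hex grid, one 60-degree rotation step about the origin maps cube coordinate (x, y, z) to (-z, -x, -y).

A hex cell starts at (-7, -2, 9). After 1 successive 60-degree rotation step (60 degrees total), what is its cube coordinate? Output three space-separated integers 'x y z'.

Start: (-7, -2, 9)
Step 1: (-7, -2, 9) -> (-(9), -(-7), -(-2)) = (-9, 7, 2)

Answer: -9 7 2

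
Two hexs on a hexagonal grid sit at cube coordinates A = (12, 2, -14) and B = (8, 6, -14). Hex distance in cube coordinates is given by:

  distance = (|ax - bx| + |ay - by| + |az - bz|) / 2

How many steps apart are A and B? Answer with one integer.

Answer: 4

Derivation:
|ax - bx| = |12 - 8| = 4
|ay - by| = |2 - 6| = 4
|az - bz| = |-14 - (-14)| = 0
distance = (4 + 4 + 0) / 2 = 8 / 2 = 4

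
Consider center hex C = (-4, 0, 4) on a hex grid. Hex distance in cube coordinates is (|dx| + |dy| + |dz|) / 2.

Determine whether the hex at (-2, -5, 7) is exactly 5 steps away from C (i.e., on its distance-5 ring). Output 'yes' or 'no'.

Answer: yes

Derivation:
|px - cx| = |-2 - (-4)| = 2
|py - cy| = |-5 - 0| = 5
|pz - cz| = |7 - 4| = 3
distance = (2+5+3)/2 = 10/2 = 5
radius = 5; distance == radius -> yes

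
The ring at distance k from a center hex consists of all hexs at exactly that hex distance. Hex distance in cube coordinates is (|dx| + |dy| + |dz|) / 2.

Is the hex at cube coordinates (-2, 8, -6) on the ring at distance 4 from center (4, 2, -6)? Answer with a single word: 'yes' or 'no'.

|px - cx| = |-2 - 4| = 6
|py - cy| = |8 - 2| = 6
|pz - cz| = |-6 - (-6)| = 0
distance = (6+6+0)/2 = 12/2 = 6
radius = 4; distance != radius -> no

Answer: no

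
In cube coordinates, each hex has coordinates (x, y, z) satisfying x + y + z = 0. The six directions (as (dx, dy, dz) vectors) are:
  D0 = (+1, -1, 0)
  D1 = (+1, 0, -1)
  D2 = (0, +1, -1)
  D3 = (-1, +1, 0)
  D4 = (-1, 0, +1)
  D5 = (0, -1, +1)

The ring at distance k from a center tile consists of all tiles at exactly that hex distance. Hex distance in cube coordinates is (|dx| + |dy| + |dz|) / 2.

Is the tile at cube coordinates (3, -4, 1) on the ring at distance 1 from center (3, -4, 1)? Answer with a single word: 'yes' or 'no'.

Answer: no

Derivation:
|px - cx| = |3 - 3| = 0
|py - cy| = |-4 - (-4)| = 0
|pz - cz| = |1 - 1| = 0
distance = (0+0+0)/2 = 0/2 = 0
radius = 1; distance != radius -> no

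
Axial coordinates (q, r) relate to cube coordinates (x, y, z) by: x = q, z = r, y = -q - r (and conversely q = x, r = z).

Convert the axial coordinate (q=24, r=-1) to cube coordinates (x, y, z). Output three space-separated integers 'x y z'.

x = q = 24
z = r = -1
y = -x - z = -(24) - (-1) = -23

Answer: 24 -23 -1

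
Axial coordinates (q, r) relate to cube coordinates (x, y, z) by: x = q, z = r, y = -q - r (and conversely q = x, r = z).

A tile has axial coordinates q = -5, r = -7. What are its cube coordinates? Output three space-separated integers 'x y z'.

x = q = -5
z = r = -7
y = -x - z = -(-5) - (-7) = 12

Answer: -5 12 -7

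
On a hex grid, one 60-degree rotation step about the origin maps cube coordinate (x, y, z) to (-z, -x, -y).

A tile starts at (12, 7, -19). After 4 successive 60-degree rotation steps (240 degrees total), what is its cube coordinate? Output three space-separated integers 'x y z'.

Start: (12, 7, -19)
Step 1: (12, 7, -19) -> (-(-19), -(12), -(7)) = (19, -12, -7)
Step 2: (19, -12, -7) -> (-(-7), -(19), -(-12)) = (7, -19, 12)
Step 3: (7, -19, 12) -> (-(12), -(7), -(-19)) = (-12, -7, 19)
Step 4: (-12, -7, 19) -> (-(19), -(-12), -(-7)) = (-19, 12, 7)

Answer: -19 12 7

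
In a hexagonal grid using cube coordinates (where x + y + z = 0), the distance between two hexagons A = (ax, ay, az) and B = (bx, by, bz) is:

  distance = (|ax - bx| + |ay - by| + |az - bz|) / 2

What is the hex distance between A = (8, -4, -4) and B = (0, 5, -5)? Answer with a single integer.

Answer: 9

Derivation:
|ax - bx| = |8 - 0| = 8
|ay - by| = |-4 - 5| = 9
|az - bz| = |-4 - (-5)| = 1
distance = (8 + 9 + 1) / 2 = 18 / 2 = 9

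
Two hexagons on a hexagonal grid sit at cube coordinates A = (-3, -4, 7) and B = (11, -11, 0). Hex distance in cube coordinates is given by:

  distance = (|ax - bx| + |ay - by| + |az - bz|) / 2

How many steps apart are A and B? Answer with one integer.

|ax - bx| = |-3 - 11| = 14
|ay - by| = |-4 - (-11)| = 7
|az - bz| = |7 - 0| = 7
distance = (14 + 7 + 7) / 2 = 28 / 2 = 14

Answer: 14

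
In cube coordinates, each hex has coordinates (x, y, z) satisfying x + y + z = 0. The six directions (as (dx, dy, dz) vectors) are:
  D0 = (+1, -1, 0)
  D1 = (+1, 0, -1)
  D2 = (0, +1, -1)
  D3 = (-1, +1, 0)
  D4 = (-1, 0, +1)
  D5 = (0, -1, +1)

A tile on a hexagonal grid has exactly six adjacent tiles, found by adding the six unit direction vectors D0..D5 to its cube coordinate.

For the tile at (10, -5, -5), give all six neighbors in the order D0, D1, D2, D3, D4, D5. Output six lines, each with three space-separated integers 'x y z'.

Center: (10, -5, -5). Add each direction:
  D0: (10, -5, -5) + (1, -1, 0) = (11, -6, -5)
  D1: (10, -5, -5) + (1, 0, -1) = (11, -5, -6)
  D2: (10, -5, -5) + (0, 1, -1) = (10, -4, -6)
  D3: (10, -5, -5) + (-1, 1, 0) = (9, -4, -5)
  D4: (10, -5, -5) + (-1, 0, 1) = (9, -5, -4)
  D5: (10, -5, -5) + (0, -1, 1) = (10, -6, -4)

Answer: 11 -6 -5
11 -5 -6
10 -4 -6
9 -4 -5
9 -5 -4
10 -6 -4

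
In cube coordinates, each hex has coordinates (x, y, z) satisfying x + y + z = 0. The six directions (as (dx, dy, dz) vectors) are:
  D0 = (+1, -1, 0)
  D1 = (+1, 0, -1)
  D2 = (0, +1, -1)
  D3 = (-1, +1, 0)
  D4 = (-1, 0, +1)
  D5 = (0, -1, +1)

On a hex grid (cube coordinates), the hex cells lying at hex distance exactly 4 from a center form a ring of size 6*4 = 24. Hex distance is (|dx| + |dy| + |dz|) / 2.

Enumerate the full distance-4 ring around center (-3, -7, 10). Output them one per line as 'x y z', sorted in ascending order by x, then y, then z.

Walk ring at distance 4 from (-3, -7, 10):
Start at center + D4*4 = (-7, -7, 14)
  hex 0: (-7, -7, 14)
  hex 1: (-6, -8, 14)
  hex 2: (-5, -9, 14)
  hex 3: (-4, -10, 14)
  hex 4: (-3, -11, 14)
  hex 5: (-2, -11, 13)
  hex 6: (-1, -11, 12)
  hex 7: (0, -11, 11)
  hex 8: (1, -11, 10)
  hex 9: (1, -10, 9)
  hex 10: (1, -9, 8)
  hex 11: (1, -8, 7)
  hex 12: (1, -7, 6)
  hex 13: (0, -6, 6)
  hex 14: (-1, -5, 6)
  hex 15: (-2, -4, 6)
  hex 16: (-3, -3, 6)
  hex 17: (-4, -3, 7)
  hex 18: (-5, -3, 8)
  hex 19: (-6, -3, 9)
  hex 20: (-7, -3, 10)
  hex 21: (-7, -4, 11)
  hex 22: (-7, -5, 12)
  hex 23: (-7, -6, 13)
Sorted: 24 hexes.

Answer: -7 -7 14
-7 -6 13
-7 -5 12
-7 -4 11
-7 -3 10
-6 -8 14
-6 -3 9
-5 -9 14
-5 -3 8
-4 -10 14
-4 -3 7
-3 -11 14
-3 -3 6
-2 -11 13
-2 -4 6
-1 -11 12
-1 -5 6
0 -11 11
0 -6 6
1 -11 10
1 -10 9
1 -9 8
1 -8 7
1 -7 6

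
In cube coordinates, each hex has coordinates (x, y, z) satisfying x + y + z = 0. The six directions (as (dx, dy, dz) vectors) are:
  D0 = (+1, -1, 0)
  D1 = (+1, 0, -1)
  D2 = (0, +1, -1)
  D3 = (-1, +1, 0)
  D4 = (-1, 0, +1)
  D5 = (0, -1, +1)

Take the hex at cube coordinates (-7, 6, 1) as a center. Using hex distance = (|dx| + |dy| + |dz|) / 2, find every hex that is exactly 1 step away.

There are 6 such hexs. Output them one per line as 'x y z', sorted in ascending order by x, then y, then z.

Walk ring at distance 1 from (-7, 6, 1):
Start at center + D4*1 = (-8, 6, 2)
  hex 0: (-8, 6, 2)
  hex 1: (-7, 5, 2)
  hex 2: (-6, 5, 1)
  hex 3: (-6, 6, 0)
  hex 4: (-7, 7, 0)
  hex 5: (-8, 7, 1)
Sorted: 6 hexes.

Answer: -8 6 2
-8 7 1
-7 5 2
-7 7 0
-6 5 1
-6 6 0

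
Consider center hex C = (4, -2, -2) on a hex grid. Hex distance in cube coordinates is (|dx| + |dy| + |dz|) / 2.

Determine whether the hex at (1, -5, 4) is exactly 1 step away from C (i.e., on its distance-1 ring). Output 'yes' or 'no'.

|px - cx| = |1 - 4| = 3
|py - cy| = |-5 - (-2)| = 3
|pz - cz| = |4 - (-2)| = 6
distance = (3+3+6)/2 = 12/2 = 6
radius = 1; distance != radius -> no

Answer: no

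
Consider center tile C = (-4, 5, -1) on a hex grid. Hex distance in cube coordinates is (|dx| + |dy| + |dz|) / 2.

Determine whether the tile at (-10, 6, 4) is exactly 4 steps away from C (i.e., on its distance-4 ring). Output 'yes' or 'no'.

|px - cx| = |-10 - (-4)| = 6
|py - cy| = |6 - 5| = 1
|pz - cz| = |4 - (-1)| = 5
distance = (6+1+5)/2 = 12/2 = 6
radius = 4; distance != radius -> no

Answer: no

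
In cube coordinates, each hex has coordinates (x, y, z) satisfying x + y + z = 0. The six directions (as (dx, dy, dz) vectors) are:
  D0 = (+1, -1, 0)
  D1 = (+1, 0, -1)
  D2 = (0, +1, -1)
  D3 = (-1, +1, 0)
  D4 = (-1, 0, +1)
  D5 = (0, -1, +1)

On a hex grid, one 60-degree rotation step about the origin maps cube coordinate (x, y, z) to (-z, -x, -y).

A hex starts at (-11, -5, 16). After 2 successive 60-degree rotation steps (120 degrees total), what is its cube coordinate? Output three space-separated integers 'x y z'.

Start: (-11, -5, 16)
Step 1: (-11, -5, 16) -> (-(16), -(-11), -(-5)) = (-16, 11, 5)
Step 2: (-16, 11, 5) -> (-(5), -(-16), -(11)) = (-5, 16, -11)

Answer: -5 16 -11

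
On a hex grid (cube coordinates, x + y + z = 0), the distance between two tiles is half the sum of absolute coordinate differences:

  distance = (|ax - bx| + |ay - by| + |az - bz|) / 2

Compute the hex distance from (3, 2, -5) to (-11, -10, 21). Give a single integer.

|ax - bx| = |3 - (-11)| = 14
|ay - by| = |2 - (-10)| = 12
|az - bz| = |-5 - 21| = 26
distance = (14 + 12 + 26) / 2 = 52 / 2 = 26

Answer: 26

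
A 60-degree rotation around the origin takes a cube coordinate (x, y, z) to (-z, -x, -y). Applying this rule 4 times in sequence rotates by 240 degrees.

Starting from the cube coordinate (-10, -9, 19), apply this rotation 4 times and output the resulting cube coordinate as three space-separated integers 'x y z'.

Answer: 19 -10 -9

Derivation:
Start: (-10, -9, 19)
Step 1: (-10, -9, 19) -> (-(19), -(-10), -(-9)) = (-19, 10, 9)
Step 2: (-19, 10, 9) -> (-(9), -(-19), -(10)) = (-9, 19, -10)
Step 3: (-9, 19, -10) -> (-(-10), -(-9), -(19)) = (10, 9, -19)
Step 4: (10, 9, -19) -> (-(-19), -(10), -(9)) = (19, -10, -9)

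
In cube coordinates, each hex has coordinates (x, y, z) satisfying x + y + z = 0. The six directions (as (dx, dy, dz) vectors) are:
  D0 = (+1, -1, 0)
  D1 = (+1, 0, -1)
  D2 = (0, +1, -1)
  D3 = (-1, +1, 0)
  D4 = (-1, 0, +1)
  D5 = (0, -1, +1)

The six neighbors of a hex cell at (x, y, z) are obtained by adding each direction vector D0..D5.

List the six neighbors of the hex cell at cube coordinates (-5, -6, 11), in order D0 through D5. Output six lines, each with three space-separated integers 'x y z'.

Answer: -4 -7 11
-4 -6 10
-5 -5 10
-6 -5 11
-6 -6 12
-5 -7 12

Derivation:
Center: (-5, -6, 11). Add each direction:
  D0: (-5, -6, 11) + (1, -1, 0) = (-4, -7, 11)
  D1: (-5, -6, 11) + (1, 0, -1) = (-4, -6, 10)
  D2: (-5, -6, 11) + (0, 1, -1) = (-5, -5, 10)
  D3: (-5, -6, 11) + (-1, 1, 0) = (-6, -5, 11)
  D4: (-5, -6, 11) + (-1, 0, 1) = (-6, -6, 12)
  D5: (-5, -6, 11) + (0, -1, 1) = (-5, -7, 12)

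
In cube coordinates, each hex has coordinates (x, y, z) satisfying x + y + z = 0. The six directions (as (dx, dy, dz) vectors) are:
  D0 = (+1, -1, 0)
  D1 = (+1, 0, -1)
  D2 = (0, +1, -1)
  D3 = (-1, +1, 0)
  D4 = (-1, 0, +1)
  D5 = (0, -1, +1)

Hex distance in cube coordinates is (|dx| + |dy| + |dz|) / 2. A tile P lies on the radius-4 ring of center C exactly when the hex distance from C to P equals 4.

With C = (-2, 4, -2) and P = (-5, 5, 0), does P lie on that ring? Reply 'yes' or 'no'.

|px - cx| = |-5 - (-2)| = 3
|py - cy| = |5 - 4| = 1
|pz - cz| = |0 - (-2)| = 2
distance = (3+1+2)/2 = 6/2 = 3
radius = 4; distance != radius -> no

Answer: no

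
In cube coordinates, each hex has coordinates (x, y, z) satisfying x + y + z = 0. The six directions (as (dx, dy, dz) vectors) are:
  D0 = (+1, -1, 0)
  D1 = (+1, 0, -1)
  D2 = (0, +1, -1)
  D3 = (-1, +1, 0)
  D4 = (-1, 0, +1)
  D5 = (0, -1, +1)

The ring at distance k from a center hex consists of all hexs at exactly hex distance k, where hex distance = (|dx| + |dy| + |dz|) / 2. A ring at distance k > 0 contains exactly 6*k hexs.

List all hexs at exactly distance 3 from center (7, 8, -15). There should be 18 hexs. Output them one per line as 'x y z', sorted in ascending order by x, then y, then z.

Walk ring at distance 3 from (7, 8, -15):
Start at center + D4*3 = (4, 8, -12)
  hex 0: (4, 8, -12)
  hex 1: (5, 7, -12)
  hex 2: (6, 6, -12)
  hex 3: (7, 5, -12)
  hex 4: (8, 5, -13)
  hex 5: (9, 5, -14)
  hex 6: (10, 5, -15)
  hex 7: (10, 6, -16)
  hex 8: (10, 7, -17)
  hex 9: (10, 8, -18)
  hex 10: (9, 9, -18)
  hex 11: (8, 10, -18)
  hex 12: (7, 11, -18)
  hex 13: (6, 11, -17)
  hex 14: (5, 11, -16)
  hex 15: (4, 11, -15)
  hex 16: (4, 10, -14)
  hex 17: (4, 9, -13)
Sorted: 18 hexes.

Answer: 4 8 -12
4 9 -13
4 10 -14
4 11 -15
5 7 -12
5 11 -16
6 6 -12
6 11 -17
7 5 -12
7 11 -18
8 5 -13
8 10 -18
9 5 -14
9 9 -18
10 5 -15
10 6 -16
10 7 -17
10 8 -18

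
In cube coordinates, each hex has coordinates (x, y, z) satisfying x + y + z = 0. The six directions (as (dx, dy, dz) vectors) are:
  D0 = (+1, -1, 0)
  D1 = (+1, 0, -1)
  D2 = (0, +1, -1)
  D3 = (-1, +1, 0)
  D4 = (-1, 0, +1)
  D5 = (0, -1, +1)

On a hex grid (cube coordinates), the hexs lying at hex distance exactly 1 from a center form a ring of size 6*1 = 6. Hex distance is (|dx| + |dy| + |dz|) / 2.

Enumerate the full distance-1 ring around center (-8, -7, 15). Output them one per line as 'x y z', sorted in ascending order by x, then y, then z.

Walk ring at distance 1 from (-8, -7, 15):
Start at center + D4*1 = (-9, -7, 16)
  hex 0: (-9, -7, 16)
  hex 1: (-8, -8, 16)
  hex 2: (-7, -8, 15)
  hex 3: (-7, -7, 14)
  hex 4: (-8, -6, 14)
  hex 5: (-9, -6, 15)
Sorted: 6 hexes.

Answer: -9 -7 16
-9 -6 15
-8 -8 16
-8 -6 14
-7 -8 15
-7 -7 14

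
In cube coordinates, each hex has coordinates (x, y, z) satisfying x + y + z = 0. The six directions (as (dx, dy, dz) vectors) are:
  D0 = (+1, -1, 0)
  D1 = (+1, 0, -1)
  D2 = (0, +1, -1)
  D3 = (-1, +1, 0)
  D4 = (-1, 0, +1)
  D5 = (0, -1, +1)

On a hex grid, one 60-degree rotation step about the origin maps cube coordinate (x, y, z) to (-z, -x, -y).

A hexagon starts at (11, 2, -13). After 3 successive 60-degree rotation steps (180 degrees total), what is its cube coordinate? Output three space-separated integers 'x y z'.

Answer: -11 -2 13

Derivation:
Start: (11, 2, -13)
Step 1: (11, 2, -13) -> (-(-13), -(11), -(2)) = (13, -11, -2)
Step 2: (13, -11, -2) -> (-(-2), -(13), -(-11)) = (2, -13, 11)
Step 3: (2, -13, 11) -> (-(11), -(2), -(-13)) = (-11, -2, 13)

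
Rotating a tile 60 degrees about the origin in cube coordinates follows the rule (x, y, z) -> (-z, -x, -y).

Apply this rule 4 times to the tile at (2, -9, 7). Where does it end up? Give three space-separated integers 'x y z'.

Answer: 7 2 -9

Derivation:
Start: (2, -9, 7)
Step 1: (2, -9, 7) -> (-(7), -(2), -(-9)) = (-7, -2, 9)
Step 2: (-7, -2, 9) -> (-(9), -(-7), -(-2)) = (-9, 7, 2)
Step 3: (-9, 7, 2) -> (-(2), -(-9), -(7)) = (-2, 9, -7)
Step 4: (-2, 9, -7) -> (-(-7), -(-2), -(9)) = (7, 2, -9)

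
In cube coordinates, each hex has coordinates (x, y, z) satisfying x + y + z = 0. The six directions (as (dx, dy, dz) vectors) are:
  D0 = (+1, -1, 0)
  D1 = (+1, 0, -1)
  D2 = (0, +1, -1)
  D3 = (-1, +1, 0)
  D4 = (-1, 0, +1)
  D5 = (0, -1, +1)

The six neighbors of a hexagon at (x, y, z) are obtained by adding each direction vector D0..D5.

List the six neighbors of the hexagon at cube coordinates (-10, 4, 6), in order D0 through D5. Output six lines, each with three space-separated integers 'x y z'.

Center: (-10, 4, 6). Add each direction:
  D0: (-10, 4, 6) + (1, -1, 0) = (-9, 3, 6)
  D1: (-10, 4, 6) + (1, 0, -1) = (-9, 4, 5)
  D2: (-10, 4, 6) + (0, 1, -1) = (-10, 5, 5)
  D3: (-10, 4, 6) + (-1, 1, 0) = (-11, 5, 6)
  D4: (-10, 4, 6) + (-1, 0, 1) = (-11, 4, 7)
  D5: (-10, 4, 6) + (0, -1, 1) = (-10, 3, 7)

Answer: -9 3 6
-9 4 5
-10 5 5
-11 5 6
-11 4 7
-10 3 7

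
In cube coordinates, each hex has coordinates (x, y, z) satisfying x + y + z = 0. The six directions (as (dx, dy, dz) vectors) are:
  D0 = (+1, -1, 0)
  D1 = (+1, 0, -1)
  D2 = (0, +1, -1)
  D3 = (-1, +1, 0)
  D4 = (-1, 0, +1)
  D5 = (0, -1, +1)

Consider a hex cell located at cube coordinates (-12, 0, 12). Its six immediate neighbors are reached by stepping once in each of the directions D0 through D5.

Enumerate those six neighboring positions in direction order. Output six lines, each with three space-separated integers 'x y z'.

Center: (-12, 0, 12). Add each direction:
  D0: (-12, 0, 12) + (1, -1, 0) = (-11, -1, 12)
  D1: (-12, 0, 12) + (1, 0, -1) = (-11, 0, 11)
  D2: (-12, 0, 12) + (0, 1, -1) = (-12, 1, 11)
  D3: (-12, 0, 12) + (-1, 1, 0) = (-13, 1, 12)
  D4: (-12, 0, 12) + (-1, 0, 1) = (-13, 0, 13)
  D5: (-12, 0, 12) + (0, -1, 1) = (-12, -1, 13)

Answer: -11 -1 12
-11 0 11
-12 1 11
-13 1 12
-13 0 13
-12 -1 13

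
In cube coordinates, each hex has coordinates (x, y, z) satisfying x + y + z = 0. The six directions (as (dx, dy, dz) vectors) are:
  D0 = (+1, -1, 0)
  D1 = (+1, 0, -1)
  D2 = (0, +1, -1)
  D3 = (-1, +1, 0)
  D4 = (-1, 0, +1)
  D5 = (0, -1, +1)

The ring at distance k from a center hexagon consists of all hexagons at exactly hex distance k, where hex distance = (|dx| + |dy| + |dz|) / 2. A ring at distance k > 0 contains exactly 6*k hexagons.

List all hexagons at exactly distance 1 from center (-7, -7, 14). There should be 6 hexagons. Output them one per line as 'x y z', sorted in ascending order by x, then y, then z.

Answer: -8 -7 15
-8 -6 14
-7 -8 15
-7 -6 13
-6 -8 14
-6 -7 13

Derivation:
Walk ring at distance 1 from (-7, -7, 14):
Start at center + D4*1 = (-8, -7, 15)
  hex 0: (-8, -7, 15)
  hex 1: (-7, -8, 15)
  hex 2: (-6, -8, 14)
  hex 3: (-6, -7, 13)
  hex 4: (-7, -6, 13)
  hex 5: (-8, -6, 14)
Sorted: 6 hexes.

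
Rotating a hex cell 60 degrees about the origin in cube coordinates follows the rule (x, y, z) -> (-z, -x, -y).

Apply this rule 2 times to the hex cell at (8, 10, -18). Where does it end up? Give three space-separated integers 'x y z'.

Start: (8, 10, -18)
Step 1: (8, 10, -18) -> (-(-18), -(8), -(10)) = (18, -8, -10)
Step 2: (18, -8, -10) -> (-(-10), -(18), -(-8)) = (10, -18, 8)

Answer: 10 -18 8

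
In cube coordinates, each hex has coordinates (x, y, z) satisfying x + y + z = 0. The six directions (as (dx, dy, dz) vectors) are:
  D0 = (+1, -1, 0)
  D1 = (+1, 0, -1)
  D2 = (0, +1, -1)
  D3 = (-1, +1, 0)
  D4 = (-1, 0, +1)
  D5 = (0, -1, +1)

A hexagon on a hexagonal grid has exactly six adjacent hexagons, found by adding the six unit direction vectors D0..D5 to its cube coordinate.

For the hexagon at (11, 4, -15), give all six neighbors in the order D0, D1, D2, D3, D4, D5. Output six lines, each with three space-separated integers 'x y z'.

Center: (11, 4, -15). Add each direction:
  D0: (11, 4, -15) + (1, -1, 0) = (12, 3, -15)
  D1: (11, 4, -15) + (1, 0, -1) = (12, 4, -16)
  D2: (11, 4, -15) + (0, 1, -1) = (11, 5, -16)
  D3: (11, 4, -15) + (-1, 1, 0) = (10, 5, -15)
  D4: (11, 4, -15) + (-1, 0, 1) = (10, 4, -14)
  D5: (11, 4, -15) + (0, -1, 1) = (11, 3, -14)

Answer: 12 3 -15
12 4 -16
11 5 -16
10 5 -15
10 4 -14
11 3 -14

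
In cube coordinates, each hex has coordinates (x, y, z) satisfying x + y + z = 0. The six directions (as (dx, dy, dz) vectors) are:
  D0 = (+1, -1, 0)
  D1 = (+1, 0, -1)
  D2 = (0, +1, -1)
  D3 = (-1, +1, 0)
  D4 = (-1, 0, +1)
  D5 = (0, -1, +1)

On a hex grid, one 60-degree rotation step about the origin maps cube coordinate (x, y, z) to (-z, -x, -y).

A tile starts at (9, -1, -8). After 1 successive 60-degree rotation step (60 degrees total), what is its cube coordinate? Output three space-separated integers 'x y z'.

Start: (9, -1, -8)
Step 1: (9, -1, -8) -> (-(-8), -(9), -(-1)) = (8, -9, 1)

Answer: 8 -9 1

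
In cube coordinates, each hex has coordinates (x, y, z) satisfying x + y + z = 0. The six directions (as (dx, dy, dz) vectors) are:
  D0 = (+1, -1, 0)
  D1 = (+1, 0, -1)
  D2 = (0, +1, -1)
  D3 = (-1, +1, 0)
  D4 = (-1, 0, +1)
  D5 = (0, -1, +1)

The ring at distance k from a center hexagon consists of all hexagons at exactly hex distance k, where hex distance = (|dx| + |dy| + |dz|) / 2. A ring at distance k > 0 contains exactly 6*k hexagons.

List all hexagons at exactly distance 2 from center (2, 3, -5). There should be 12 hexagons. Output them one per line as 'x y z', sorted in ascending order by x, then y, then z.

Answer: 0 3 -3
0 4 -4
0 5 -5
1 2 -3
1 5 -6
2 1 -3
2 5 -7
3 1 -4
3 4 -7
4 1 -5
4 2 -6
4 3 -7

Derivation:
Walk ring at distance 2 from (2, 3, -5):
Start at center + D4*2 = (0, 3, -3)
  hex 0: (0, 3, -3)
  hex 1: (1, 2, -3)
  hex 2: (2, 1, -3)
  hex 3: (3, 1, -4)
  hex 4: (4, 1, -5)
  hex 5: (4, 2, -6)
  hex 6: (4, 3, -7)
  hex 7: (3, 4, -7)
  hex 8: (2, 5, -7)
  hex 9: (1, 5, -6)
  hex 10: (0, 5, -5)
  hex 11: (0, 4, -4)
Sorted: 12 hexes.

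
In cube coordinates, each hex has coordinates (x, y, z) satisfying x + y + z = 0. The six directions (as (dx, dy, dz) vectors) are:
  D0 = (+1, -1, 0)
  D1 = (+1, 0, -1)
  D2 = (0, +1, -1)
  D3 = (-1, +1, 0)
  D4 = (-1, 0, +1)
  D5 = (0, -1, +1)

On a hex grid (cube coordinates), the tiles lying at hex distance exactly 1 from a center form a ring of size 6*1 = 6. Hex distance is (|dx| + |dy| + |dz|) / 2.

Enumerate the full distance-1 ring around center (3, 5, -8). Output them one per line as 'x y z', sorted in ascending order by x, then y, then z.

Answer: 2 5 -7
2 6 -8
3 4 -7
3 6 -9
4 4 -8
4 5 -9

Derivation:
Walk ring at distance 1 from (3, 5, -8):
Start at center + D4*1 = (2, 5, -7)
  hex 0: (2, 5, -7)
  hex 1: (3, 4, -7)
  hex 2: (4, 4, -8)
  hex 3: (4, 5, -9)
  hex 4: (3, 6, -9)
  hex 5: (2, 6, -8)
Sorted: 6 hexes.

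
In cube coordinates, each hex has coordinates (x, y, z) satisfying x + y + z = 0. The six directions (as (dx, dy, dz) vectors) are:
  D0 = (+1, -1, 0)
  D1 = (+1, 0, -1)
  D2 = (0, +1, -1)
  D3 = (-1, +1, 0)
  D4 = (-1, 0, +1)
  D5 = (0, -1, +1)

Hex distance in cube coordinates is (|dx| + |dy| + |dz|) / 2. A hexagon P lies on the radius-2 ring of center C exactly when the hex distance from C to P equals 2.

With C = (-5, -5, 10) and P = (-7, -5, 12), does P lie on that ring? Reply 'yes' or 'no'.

Answer: yes

Derivation:
|px - cx| = |-7 - (-5)| = 2
|py - cy| = |-5 - (-5)| = 0
|pz - cz| = |12 - 10| = 2
distance = (2+0+2)/2 = 4/2 = 2
radius = 2; distance == radius -> yes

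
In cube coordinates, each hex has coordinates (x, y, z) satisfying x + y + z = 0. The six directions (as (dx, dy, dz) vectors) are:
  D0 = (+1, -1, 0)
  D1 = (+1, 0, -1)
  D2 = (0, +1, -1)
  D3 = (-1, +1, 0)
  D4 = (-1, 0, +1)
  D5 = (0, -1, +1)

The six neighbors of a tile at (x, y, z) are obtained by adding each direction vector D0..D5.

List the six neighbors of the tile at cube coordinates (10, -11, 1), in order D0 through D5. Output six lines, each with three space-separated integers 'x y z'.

Answer: 11 -12 1
11 -11 0
10 -10 0
9 -10 1
9 -11 2
10 -12 2

Derivation:
Center: (10, -11, 1). Add each direction:
  D0: (10, -11, 1) + (1, -1, 0) = (11, -12, 1)
  D1: (10, -11, 1) + (1, 0, -1) = (11, -11, 0)
  D2: (10, -11, 1) + (0, 1, -1) = (10, -10, 0)
  D3: (10, -11, 1) + (-1, 1, 0) = (9, -10, 1)
  D4: (10, -11, 1) + (-1, 0, 1) = (9, -11, 2)
  D5: (10, -11, 1) + (0, -1, 1) = (10, -12, 2)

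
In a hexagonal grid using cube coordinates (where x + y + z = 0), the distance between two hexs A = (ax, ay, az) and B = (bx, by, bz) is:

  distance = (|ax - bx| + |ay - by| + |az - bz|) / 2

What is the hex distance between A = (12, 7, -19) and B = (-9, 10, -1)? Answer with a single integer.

Answer: 21

Derivation:
|ax - bx| = |12 - (-9)| = 21
|ay - by| = |7 - 10| = 3
|az - bz| = |-19 - (-1)| = 18
distance = (21 + 3 + 18) / 2 = 42 / 2 = 21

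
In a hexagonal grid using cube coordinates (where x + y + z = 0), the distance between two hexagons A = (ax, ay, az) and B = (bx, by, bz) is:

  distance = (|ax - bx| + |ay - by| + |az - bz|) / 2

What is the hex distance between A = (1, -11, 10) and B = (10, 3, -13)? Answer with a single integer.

Answer: 23

Derivation:
|ax - bx| = |1 - 10| = 9
|ay - by| = |-11 - 3| = 14
|az - bz| = |10 - (-13)| = 23
distance = (9 + 14 + 23) / 2 = 46 / 2 = 23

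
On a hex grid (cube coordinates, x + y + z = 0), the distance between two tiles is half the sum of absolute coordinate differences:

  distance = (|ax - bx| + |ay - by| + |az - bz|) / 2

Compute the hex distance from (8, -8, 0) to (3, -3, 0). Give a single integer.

Answer: 5

Derivation:
|ax - bx| = |8 - 3| = 5
|ay - by| = |-8 - (-3)| = 5
|az - bz| = |0 - 0| = 0
distance = (5 + 5 + 0) / 2 = 10 / 2 = 5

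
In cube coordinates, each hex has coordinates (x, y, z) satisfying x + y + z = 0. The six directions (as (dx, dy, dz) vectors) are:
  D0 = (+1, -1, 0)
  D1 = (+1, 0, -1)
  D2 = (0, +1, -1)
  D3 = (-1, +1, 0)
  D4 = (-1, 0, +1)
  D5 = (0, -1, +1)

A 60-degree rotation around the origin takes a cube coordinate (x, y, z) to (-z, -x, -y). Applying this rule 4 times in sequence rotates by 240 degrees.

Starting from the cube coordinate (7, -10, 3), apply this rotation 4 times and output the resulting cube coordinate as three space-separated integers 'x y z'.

Answer: 3 7 -10

Derivation:
Start: (7, -10, 3)
Step 1: (7, -10, 3) -> (-(3), -(7), -(-10)) = (-3, -7, 10)
Step 2: (-3, -7, 10) -> (-(10), -(-3), -(-7)) = (-10, 3, 7)
Step 3: (-10, 3, 7) -> (-(7), -(-10), -(3)) = (-7, 10, -3)
Step 4: (-7, 10, -3) -> (-(-3), -(-7), -(10)) = (3, 7, -10)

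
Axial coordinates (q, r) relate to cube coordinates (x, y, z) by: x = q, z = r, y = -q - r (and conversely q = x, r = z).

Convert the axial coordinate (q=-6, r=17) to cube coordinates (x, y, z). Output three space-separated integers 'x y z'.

x = q = -6
z = r = 17
y = -x - z = -(-6) - (17) = -11

Answer: -6 -11 17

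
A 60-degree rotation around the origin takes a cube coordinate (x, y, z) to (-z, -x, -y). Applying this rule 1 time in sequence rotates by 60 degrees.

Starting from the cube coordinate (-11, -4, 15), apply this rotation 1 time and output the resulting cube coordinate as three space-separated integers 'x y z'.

Start: (-11, -4, 15)
Step 1: (-11, -4, 15) -> (-(15), -(-11), -(-4)) = (-15, 11, 4)

Answer: -15 11 4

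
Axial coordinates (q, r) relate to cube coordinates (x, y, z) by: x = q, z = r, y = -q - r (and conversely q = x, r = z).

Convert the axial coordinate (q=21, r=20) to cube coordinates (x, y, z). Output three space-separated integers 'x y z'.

x = q = 21
z = r = 20
y = -x - z = -(21) - (20) = -41

Answer: 21 -41 20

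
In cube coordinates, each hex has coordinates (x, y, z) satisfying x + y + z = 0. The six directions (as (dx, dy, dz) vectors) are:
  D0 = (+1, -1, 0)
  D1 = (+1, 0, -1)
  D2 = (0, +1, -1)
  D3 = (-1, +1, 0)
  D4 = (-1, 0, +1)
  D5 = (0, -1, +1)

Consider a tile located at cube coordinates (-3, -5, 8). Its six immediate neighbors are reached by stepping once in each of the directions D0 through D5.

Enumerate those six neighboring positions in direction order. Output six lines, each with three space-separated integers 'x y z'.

Center: (-3, -5, 8). Add each direction:
  D0: (-3, -5, 8) + (1, -1, 0) = (-2, -6, 8)
  D1: (-3, -5, 8) + (1, 0, -1) = (-2, -5, 7)
  D2: (-3, -5, 8) + (0, 1, -1) = (-3, -4, 7)
  D3: (-3, -5, 8) + (-1, 1, 0) = (-4, -4, 8)
  D4: (-3, -5, 8) + (-1, 0, 1) = (-4, -5, 9)
  D5: (-3, -5, 8) + (0, -1, 1) = (-3, -6, 9)

Answer: -2 -6 8
-2 -5 7
-3 -4 7
-4 -4 8
-4 -5 9
-3 -6 9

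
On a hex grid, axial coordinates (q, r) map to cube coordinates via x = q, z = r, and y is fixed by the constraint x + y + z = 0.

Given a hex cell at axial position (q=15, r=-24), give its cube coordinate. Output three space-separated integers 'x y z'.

Answer: 15 9 -24

Derivation:
x = q = 15
z = r = -24
y = -x - z = -(15) - (-24) = 9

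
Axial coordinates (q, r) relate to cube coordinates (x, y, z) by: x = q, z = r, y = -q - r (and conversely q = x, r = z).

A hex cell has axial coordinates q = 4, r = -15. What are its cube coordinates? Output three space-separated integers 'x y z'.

Answer: 4 11 -15

Derivation:
x = q = 4
z = r = -15
y = -x - z = -(4) - (-15) = 11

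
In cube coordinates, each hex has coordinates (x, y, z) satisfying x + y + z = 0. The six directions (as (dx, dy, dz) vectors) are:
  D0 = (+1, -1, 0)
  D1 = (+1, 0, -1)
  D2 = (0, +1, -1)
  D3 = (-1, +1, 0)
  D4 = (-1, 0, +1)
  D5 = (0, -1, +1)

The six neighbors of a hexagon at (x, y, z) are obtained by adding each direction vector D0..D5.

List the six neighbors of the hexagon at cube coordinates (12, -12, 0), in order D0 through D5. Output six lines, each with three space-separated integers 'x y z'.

Center: (12, -12, 0). Add each direction:
  D0: (12, -12, 0) + (1, -1, 0) = (13, -13, 0)
  D1: (12, -12, 0) + (1, 0, -1) = (13, -12, -1)
  D2: (12, -12, 0) + (0, 1, -1) = (12, -11, -1)
  D3: (12, -12, 0) + (-1, 1, 0) = (11, -11, 0)
  D4: (12, -12, 0) + (-1, 0, 1) = (11, -12, 1)
  D5: (12, -12, 0) + (0, -1, 1) = (12, -13, 1)

Answer: 13 -13 0
13 -12 -1
12 -11 -1
11 -11 0
11 -12 1
12 -13 1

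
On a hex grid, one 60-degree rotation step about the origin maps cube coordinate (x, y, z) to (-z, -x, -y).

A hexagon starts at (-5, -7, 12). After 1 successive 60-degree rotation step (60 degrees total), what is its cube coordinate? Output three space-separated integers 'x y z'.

Answer: -12 5 7

Derivation:
Start: (-5, -7, 12)
Step 1: (-5, -7, 12) -> (-(12), -(-5), -(-7)) = (-12, 5, 7)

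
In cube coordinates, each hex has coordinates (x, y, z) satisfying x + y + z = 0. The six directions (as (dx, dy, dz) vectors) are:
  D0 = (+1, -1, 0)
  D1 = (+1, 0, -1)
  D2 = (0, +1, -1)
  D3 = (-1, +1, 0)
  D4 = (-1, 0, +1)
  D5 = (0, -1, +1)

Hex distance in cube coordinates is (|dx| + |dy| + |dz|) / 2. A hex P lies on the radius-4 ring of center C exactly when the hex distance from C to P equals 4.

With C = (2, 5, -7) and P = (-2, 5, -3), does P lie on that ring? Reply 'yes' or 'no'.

Answer: yes

Derivation:
|px - cx| = |-2 - 2| = 4
|py - cy| = |5 - 5| = 0
|pz - cz| = |-3 - (-7)| = 4
distance = (4+0+4)/2 = 8/2 = 4
radius = 4; distance == radius -> yes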